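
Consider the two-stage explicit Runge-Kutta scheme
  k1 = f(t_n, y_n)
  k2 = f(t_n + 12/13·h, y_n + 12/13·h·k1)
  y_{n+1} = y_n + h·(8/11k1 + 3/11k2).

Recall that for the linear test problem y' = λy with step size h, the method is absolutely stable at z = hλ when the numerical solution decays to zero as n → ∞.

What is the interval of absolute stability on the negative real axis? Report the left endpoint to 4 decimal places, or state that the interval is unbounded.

With y'=λy (z=hλ):
  k1=λy_n ⇒ h·k1=z·y_n;  k2=λ(1+12/13z)y_n ⇒ h·k2=z(1+12/13z)y_n
  y_{n+1}/y_n = 1 + 8/11z + 3/11z(1+12/13z) = 1 + z + 36/143z²
  R(z) = 1 + z + 36/143z².

Find x<0 with |R(x)|<1.
x=-1.62: |R|=0.0407
R=1: x+36/143x²=0 ⇒ x=−143/36=-3.9722; min R=1−1/(4·36/143)=0.0069>−1
Confirm numerically:
  x=-3.911: |R|=0.93972 <1
  x=-3.865: |R|=0.89567 <1
  x=-2.776: |R|=0.16402 <1
  x=-1.787: |R|=0.01693 <1
  x=-4.503: |R|=1.60170 >1
  x=-4.024: |R|=1.05245 >1
Interval (-3.9722, 0).

z∈(-3.9722,0).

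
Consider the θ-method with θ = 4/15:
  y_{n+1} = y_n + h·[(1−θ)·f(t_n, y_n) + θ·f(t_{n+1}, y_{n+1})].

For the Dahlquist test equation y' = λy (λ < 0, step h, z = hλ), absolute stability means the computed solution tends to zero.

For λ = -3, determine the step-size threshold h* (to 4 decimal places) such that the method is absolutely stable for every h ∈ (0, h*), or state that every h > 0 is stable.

With y'=λy (z=hλ):
  y_{n+1} = y_n + z·[11/15·y_n + 4/15·y_{n+1}] ⇒ (1 − 4/15z)y_{n+1} = (1 + 11/15z)y_n
  Hence R(z) = (1 + 11/15z)/(1 − 4/15z).

Find x<0 with |R(x)|<1.
x=-1.56: |R|=0.1017
R=−1: 1+11/15x = −1+4/15x ⇒ -7/15x=2 ⇒ x=2/(-7/15)=-4.2857
Confirm numerically:
  x=-2.683: |R|=0.56401 <1
  x=-2.283: |R|=0.41907 <1
  x=-1.760: |R|=0.19782 <1
  x=-4.735: |R|=1.09266 >1
  x=-4.634: |R|=1.07270 >1
  x=-4.313: |R|=1.00592 >1
So |R|<1 on (-4.2857, 0).

(-4.2857,0); λ=-3 ⇒ h* = (30/7)/3 = 1.4286.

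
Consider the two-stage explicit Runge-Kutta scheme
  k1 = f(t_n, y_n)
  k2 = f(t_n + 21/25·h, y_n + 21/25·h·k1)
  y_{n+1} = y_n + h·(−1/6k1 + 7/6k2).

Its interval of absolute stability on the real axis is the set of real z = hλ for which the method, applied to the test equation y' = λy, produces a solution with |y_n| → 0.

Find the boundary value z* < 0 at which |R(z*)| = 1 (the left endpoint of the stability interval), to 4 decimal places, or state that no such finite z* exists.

Set f=λy, z=hλ:
  k1=λy_n ⇒ h·k1=z·y_n;  k2=λ(1+21/25z)y_n ⇒ h·k2=z(1+21/25z)y_n
  y_{n+1}/y_n = 1 − 1/6z + 7/6z(1+21/25z) = 1 + z + 49/50z²
  Hence R(z) = 1 + z + 49/50z².

Solve |R(x)|<1 on ℝ⁻.
x=-0.98: |R|=0.9612
R=1: x+49/50x²=0 ⇒ x=−50/49=-1.0204; min R=1−1/(4·49/50)=0.7449>−1
Confirm numerically:
  x=-0.922: |R|=0.91108 <1
  x=-0.701: |R|=0.78057 <1
  x=-0.445: |R|=0.74906 <1
  x=-0.411: |R|=0.75454 <1
  x=-1.582: |R|=1.87067 >1
  x=-1.482: |R|=1.67040 >1
Stable set (-1.0204, 0).

left endpoint -1.0204.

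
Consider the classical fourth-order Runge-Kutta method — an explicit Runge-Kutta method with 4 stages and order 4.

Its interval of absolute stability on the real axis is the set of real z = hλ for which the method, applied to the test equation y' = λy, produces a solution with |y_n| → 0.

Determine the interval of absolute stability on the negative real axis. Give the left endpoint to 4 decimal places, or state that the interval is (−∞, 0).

z∈(-2.7853,0).

Set f=λy, z=hλ:
  order 4, 4-stage ⇒ R(z)=1+z+z^2/2+z^3/6+z^4/24
  (e.g. R(-0.97)=0.38523, |R|=0.38523)

Find x<0 with |R(x)|<1.
x=-0.97: |R|=0.3852
|R(-3.13)|=1.6569 |R(-1.91)|=0.3073 |R(-0.6)|=0.5494
Bisect:
  x_lo=-3.1708 |R|=1.7547  x_hi=-0.3327 |R|=0.7170
  mid=-1.75174 |R|=0.27900 →hi
  mid=-2.46126 |R|=0.61171 →hi
  mid=-2.81602 |R|=1.04733 →lo
  mid=-2.63864 |R|=0.80049 →hi
  mid=-2.72733 |R|=0.91607 →hi
  mid=-2.77168 |R|=0.97966 →hi
  mid=-2.79385 |R|=1.01298 →lo
  ...
  [-2.78536,-2.78519] ⇒ x*=-2.7853
So |R|<1 on (-2.7853, 0).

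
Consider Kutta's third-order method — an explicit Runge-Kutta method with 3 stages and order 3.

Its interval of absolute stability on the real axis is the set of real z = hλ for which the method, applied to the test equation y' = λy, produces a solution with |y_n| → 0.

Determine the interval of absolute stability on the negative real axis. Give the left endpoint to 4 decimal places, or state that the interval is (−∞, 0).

On y'=λy, z=hλ:
  order 3, 3-stage ⇒ R(z)=1+z+z^2/2+z^3/6
  (e.g. R(-1.16)=0.25265, |R|=0.25265)

Need |R(x)|<1, x<0.
x=-1.16: |R|=0.2527
|R(-2.4)|=0.8240 |R(-1.8)|=0.1520 |R(-0.58)|=0.5557
Bisect:
  x_lo=-3.3545 |R|=3.0194  x_hi=-0.1799 |R|=0.8353
  mid=-1.76720 |R|=0.12553 →hi
  mid=-2.56086 |R|=1.08088 →lo
  mid=-2.16403 |R|=0.51156 →hi
  mid=-2.36245 |R|=0.76940 →hi
  mid=-2.46165 |R|=0.91795 →hi
  mid=-2.51126 |R|=0.99756 →hi
  mid=-2.53606 |R|=1.03875 →lo
  mid=-2.52366 |R|=1.01804 →lo
  mid=-2.51746 |R|=1.00777 →lo
  ...
  [-2.51281,-2.51261] ⇒ x*=-2.5127
Stable set (-2.5127, 0).

z∈(-2.5127,0).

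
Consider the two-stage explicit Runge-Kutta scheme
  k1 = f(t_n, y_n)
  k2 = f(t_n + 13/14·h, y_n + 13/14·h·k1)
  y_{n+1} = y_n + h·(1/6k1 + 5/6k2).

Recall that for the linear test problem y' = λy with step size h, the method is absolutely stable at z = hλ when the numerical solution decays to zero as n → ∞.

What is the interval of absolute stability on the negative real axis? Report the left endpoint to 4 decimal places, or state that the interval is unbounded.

Test eqn y'=λy, z=hλ:
  k1=λy_n ⇒ h·k1=z·y_n;  k2=λ(1+13/14z)y_n ⇒ h·k2=z(1+13/14z)y_n
  y_{n+1}/y_n = 1 + 1/6z + 5/6z(1+13/14z) = 1 + z + 65/84z²
  ⇒ R(z) = 1 + z + 65/84z².

Find x<0 with |R(x)|<1.
x=-0.93: |R|=0.7393
R=1: x+65/84x²=0 ⇒ x=−84/65=-1.2923; min R=1−1/(4·65/84)=0.6769>−1
Confirm numerically:
  x=-0.976: |R|=0.76111 <1
  x=-0.546: |R|=0.68468 <1
  x=-0.542: |R|=0.68532 <1
  x=-1.826: |R|=1.75409 >1
  x=-1.729: |R|=1.58426 >1
  x=-1.620: |R|=1.41079 >1
Stable set (-1.2923, 0).

(-1.2923, 0).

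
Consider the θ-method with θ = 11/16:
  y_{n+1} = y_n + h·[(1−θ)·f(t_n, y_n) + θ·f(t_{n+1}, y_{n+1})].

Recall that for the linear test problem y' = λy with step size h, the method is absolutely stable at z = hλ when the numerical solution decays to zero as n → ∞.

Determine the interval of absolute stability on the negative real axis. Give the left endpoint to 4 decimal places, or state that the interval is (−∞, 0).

(−∞, 0) — no finite endpoint.

Test eqn y'=λy, z=hλ:
  y_{n+1} = y_n + z·[5/16·y_n + 11/16·y_{n+1}] ⇒ (1 − 11/16z)y_{n+1} = (1 + 5/16z)y_n
  ⇒ R(z) = (1 + 5/16z)/(1 − 11/16z).

Solve |R(x)|<1 on ℝ⁻.
x=-1.22: |R|=0.3365
x=-2: |R|=0.1579
x=-10: |R|=0.2698
x=-100: |R|=0.4337
θ=11/16≥1/2 ⇒ |1+5/16x|<|1−11/16x| ∀x<0 ⇒ interval (−∞,0).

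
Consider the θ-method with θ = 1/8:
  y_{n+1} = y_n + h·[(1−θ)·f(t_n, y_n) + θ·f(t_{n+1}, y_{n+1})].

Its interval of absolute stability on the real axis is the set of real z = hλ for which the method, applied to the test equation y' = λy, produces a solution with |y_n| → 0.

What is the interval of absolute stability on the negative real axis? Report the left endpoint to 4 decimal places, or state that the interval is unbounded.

z∈(-2.6667,0).

Test eqn y'=λy, z=hλ:
  y_{n+1} = y_n + z·[7/8·y_n + 1/8·y_{n+1}] ⇒ (1 − 1/8z)y_{n+1} = (1 + 7/8z)y_n
  Hence R(z) = (1 + 7/8z)/(1 − 1/8z).

Solve |R(x)|<1 on ℝ⁻.
x=-0.45: |R|=0.5740
R=−1: 1+7/8x = −1+1/8x ⇒ -3/4x=2 ⇒ x=2/(-3/4)=-2.6667
Confirm numerically:
  x=-1.979: |R|=0.58653 <1
  x=-1.692: |R|=0.39662 <1
  x=-1.182: |R|=0.02984 <1
  x=-3.125: |R|=1.24719 >1
  x=-3.064: |R|=1.21547 >1
  x=-2.786: |R|=1.06638 >1
Stable set (-2.6667, 0).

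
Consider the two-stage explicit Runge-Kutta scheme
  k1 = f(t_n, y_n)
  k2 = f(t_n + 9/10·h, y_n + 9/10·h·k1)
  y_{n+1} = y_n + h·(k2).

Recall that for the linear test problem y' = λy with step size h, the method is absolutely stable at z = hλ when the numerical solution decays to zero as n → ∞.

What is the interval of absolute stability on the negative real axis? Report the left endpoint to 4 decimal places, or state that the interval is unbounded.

z∈(-1.1111,0).

Set f=λy, z=hλ:
  k1=λy_n ⇒ h·k1=z·y_n;  k2=λ(1+9/10z)y_n ⇒ h·k2=z(1+9/10z)y_n
  y_{n+1}/y_n = 1 + z(1+9/10z) = 1 + z + 9/10z²
  ⇒ R(z) = 1 + z + 9/10z².

Solve |R(x)|<1 on ℝ⁻.
x=-0.9: |R|=0.8290
R=1: x+9/10x²=0 ⇒ x=−10/9=-1.1111; min R=1−1/(4·9/10)=0.7222>−1
Confirm numerically:
  x=-0.979: |R|=0.88360 <1
  x=-0.589: |R|=0.72323 <1
  x=-0.500: |R|=0.72500 <1
  x=-1.608: |R|=1.71910 >1
  x=-1.517: |R|=1.55416 >1
  x=-1.191: |R|=1.08563 >1
So |R|<1 on (-1.1111, 0).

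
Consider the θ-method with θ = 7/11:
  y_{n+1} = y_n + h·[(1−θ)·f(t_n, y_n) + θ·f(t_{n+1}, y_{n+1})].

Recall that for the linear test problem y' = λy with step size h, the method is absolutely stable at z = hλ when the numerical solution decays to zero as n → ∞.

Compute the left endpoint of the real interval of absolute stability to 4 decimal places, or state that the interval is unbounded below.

(−∞, 0) — no finite endpoint.

Test eqn y'=λy, z=hλ:
  y_{n+1} = y_n + z·[4/11·y_n + 7/11·y_{n+1}] ⇒ (1 − 7/11z)y_{n+1} = (1 + 4/11z)y_n
  so R(z) = (1 + 4/11z)/(1 − 7/11z).

Find x<0 with |R(x)|<1.
x=-0.83: |R|=0.4569
x=-2: |R|=0.1200
x=-10: |R|=0.3580
x=-100: |R|=0.5471
θ=7/11≥1/2 ⇒ |1+4/11x|<|1−7/11x| ∀x<0 ⇒ stable on all of ℝ⁻.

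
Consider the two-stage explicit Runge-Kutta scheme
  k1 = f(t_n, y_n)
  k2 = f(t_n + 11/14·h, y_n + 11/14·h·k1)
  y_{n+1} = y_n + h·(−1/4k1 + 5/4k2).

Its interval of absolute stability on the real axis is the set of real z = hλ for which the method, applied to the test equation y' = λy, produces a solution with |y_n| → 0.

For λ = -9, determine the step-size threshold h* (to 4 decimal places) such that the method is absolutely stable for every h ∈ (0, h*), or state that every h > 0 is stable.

On y'=λy, z=hλ:
  k1=λy_n ⇒ h·k1=z·y_n;  k2=λ(1+11/14z)y_n ⇒ h·k2=z(1+11/14z)y_n
  y_{n+1}/y_n = 1 − 1/4z + 5/4z(1+11/14z) = 1 + z + 55/56z²
  ⇒ R(z) = 1 + z + 55/56z².

Boundary: |R(x)|=1, x<0.
x=-0.61: |R|=0.7555
R=1: x+55/56x²=0 ⇒ x=−56/55=-1.0182; min R=1−1/(4·55/56)=0.7455>−1
Confirm numerically:
  x=-0.954: |R|=0.93986 <1
  x=-0.805: |R|=0.83145 <1
  x=-0.780: |R|=0.81754 <1
  x=-1.133: |R|=1.12777 >1
  x=-1.064: |R|=1.04788 >1
  x=-1.061: |R|=1.04462 >1
So |R|<1 on (-1.0182, 0).

(-1.0182,0); λ=-9 ⇒ h* = (56/55)/9 = 0.1131.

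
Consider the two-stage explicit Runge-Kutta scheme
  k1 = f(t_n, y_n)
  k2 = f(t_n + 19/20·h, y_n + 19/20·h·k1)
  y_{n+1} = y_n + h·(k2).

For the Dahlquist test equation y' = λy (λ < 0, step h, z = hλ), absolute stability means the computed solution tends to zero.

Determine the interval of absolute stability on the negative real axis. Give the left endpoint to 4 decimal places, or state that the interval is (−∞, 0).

(-1.0526, 0).

Test eqn y'=λy, z=hλ:
  k1=λy_n ⇒ h·k1=z·y_n;  k2=λ(1+19/20z)y_n ⇒ h·k2=z(1+19/20z)y_n
  y_{n+1}/y_n = 1 + z(1+19/20z) = 1 + z + 19/20z²
  Hence R(z) = 1 + z + 19/20z².

Find x<0 with |R(x)|<1.
x=-0.75: |R|=0.7844
R=1: x+19/20x²=0 ⇒ x=−20/19=-1.0526; min R=1−1/(4·19/20)=0.7368>−1
Confirm numerically:
  x=-0.920: |R|=0.88408 <1
  x=-0.895: |R|=0.86597 <1
  x=-0.477: |R|=0.73915 <1
  x=-0.464: |R|=0.74053 <1
  x=-1.608: |R|=1.84838 >1
  x=-1.346: |R|=1.37513 >1
  x=-1.275: |R|=1.26934 >1
Stable set (-1.0526, 0).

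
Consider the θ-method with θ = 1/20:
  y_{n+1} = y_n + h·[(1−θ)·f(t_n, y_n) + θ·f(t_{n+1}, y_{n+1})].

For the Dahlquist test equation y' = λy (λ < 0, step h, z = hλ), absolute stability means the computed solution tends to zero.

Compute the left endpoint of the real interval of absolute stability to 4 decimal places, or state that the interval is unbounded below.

z* = -2.2222.

With y'=λy (z=hλ):
  y_{n+1} = y_n + z·[19/20·y_n + 1/20·y_{n+1}] ⇒ (1 − 1/20z)y_{n+1} = (1 + 19/20z)y_n
  R(z) = (1 + 19/20z)/(1 − 1/20z).

Boundary: |R(x)|=1, x<0.
x=-0.6: |R|=0.4175
R=−1: 1+19/20x = −1+1/20x ⇒ -9/10x=2 ⇒ x=2/(-9/10)=-2.2222
Confirm numerically:
  x=-1.725: |R|=0.58803 <1
  x=-1.547: |R|=0.43593 <1
  x=-1.536: |R|=0.42645 <1
  x=-2.687: |R|=1.36876 >1
  x=-2.360: |R|=1.11091 >1
Interval (-2.2222, 0).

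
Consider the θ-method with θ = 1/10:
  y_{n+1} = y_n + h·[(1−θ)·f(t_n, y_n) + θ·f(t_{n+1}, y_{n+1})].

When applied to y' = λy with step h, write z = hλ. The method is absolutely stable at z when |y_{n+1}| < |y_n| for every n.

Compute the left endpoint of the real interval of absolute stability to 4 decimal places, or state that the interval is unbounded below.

left endpoint -2.5000.

Set f=λy, z=hλ:
  y_{n+1} = y_n + z·[9/10·y_n + 1/10·y_{n+1}] ⇒ (1 − 1/10z)y_{n+1} = (1 + 9/10z)y_n
  R(z) = (1 + 9/10z)/(1 − 1/10z).

Find x<0 with |R(x)|<1.
x=-0.68: |R|=0.3633
R=−1: 1+9/10x = −1+1/10x ⇒ -4/5x=2 ⇒ x=2/(-4/5)=-2.5000
Confirm numerically:
  x=-2.327: |R|=0.88773 <1
  x=-2.128: |R|=0.75462 <1
  x=-2.103: |R|=0.73759 <1
  x=-1.977: |R|=0.65066 <1
  x=-3.041: |R|=1.33188 >1
  x=-2.667: |R|=1.10547 >1
Interval (-2.5000, 0).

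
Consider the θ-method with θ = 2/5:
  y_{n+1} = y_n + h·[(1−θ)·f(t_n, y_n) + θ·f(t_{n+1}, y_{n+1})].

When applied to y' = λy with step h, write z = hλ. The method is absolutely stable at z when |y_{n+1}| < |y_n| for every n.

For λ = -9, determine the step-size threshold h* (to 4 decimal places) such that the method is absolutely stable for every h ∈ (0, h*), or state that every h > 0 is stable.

On y'=λy, z=hλ:
  y_{n+1} = y_n + z·[3/5·y_n + 2/5·y_{n+1}] ⇒ (1 − 2/5z)y_{n+1} = (1 + 3/5z)y_n
  ⇒ R(z) = (1 + 3/5z)/(1 − 2/5z).

Solve |R(x)|<1 on ℝ⁻.
x=-1.2: |R|=0.1892
R=−1: 1+3/5x = −1+2/5x ⇒ -1/5x=2 ⇒ x=2/(-1/5)=-10.0000
Confirm numerically:
  x=-6.954: |R|=0.83890 <1
  x=-6.674: |R|=0.81873 <1
  x=-6.023: |R|=0.76669 <1
  x=-10.480: |R|=1.01849 >1
  x=-10.061: |R|=1.00243 >1
So |R|<1 on (-10.0000, 0).

(-10.0000,0); λ=-9 ⇒ h* = (10)/9 = 1.1111.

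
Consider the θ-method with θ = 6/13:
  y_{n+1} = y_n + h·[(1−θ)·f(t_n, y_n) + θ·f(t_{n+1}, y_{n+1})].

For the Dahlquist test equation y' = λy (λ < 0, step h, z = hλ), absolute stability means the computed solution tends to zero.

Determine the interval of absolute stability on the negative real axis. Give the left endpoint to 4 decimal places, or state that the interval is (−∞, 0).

Set f=λy, z=hλ:
  y_{n+1} = y_n + z·[7/13·y_n + 6/13·y_{n+1}] ⇒ (1 − 6/13z)y_{n+1} = (1 + 7/13z)y_n
  ⇒ R(z) = (1 + 7/13z)/(1 − 6/13z).

Need |R(x)|<1, x<0.
x=-1.72: |R|=0.0412
R=−1: 1+7/13x = −1+6/13x ⇒ -1/13x=2 ⇒ x=2/(-1/13)=-26.0000
Confirm numerically:
  x=-25.468: |R|=0.99679 <1
  x=-16.605: |R|=0.91659 <1
  x=-13.722: |R|=0.87121 <1
  x=-26.423: |R|=1.00247 >1
  x=-26.218: |R|=1.00128 >1
  x=-26.136: |R|=1.00080 >1
Stable set (-26.0000, 0).

(-26.0000, 0).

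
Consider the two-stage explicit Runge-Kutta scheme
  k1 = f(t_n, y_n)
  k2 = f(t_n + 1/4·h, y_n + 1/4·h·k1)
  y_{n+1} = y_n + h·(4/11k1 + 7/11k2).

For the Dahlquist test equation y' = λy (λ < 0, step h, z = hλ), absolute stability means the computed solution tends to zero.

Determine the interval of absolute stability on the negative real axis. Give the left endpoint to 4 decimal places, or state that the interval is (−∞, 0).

On y'=λy, z=hλ:
  k1=λy_n ⇒ h·k1=z·y_n;  k2=λ(1+1/4z)y_n ⇒ h·k2=z(1+1/4z)y_n
  y_{n+1}/y_n = 1 + 4/11z + 7/11z(1+1/4z) = 1 + z + 7/44z²
  so R(z) = 1 + z + 7/44z².

Boundary: |R(x)|=1, x<0.
x=-0.91: |R|=0.2217
R=1: x+7/44x²=0 ⇒ x=−44/7=-6.2857; min R=1−1/(4·7/44)=-0.5714>−1
Confirm numerically:
  x=-4.504: |R|=0.27668 <1
  x=-4.097: |R|=0.42659 <1
  x=-4.049: |R|=0.44080 <1
  x=-2.872: |R|=0.55976 <1
  x=-6.830: |R|=1.59142 >1
  x=-6.827: |R|=1.58790 >1
  x=-6.686: |R|=1.42578 >1
Stable set (-6.2857, 0).

(-6.2857, 0).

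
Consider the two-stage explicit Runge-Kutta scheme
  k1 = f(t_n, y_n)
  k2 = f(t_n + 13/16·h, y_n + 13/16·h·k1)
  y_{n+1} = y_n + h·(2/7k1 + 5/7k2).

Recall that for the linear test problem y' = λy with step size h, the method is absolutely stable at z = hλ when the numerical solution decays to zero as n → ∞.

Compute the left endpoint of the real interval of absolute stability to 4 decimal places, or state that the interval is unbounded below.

z* = -1.7231.

Set f=λy, z=hλ:
  k1=λy_n ⇒ h·k1=z·y_n;  k2=λ(1+13/16z)y_n ⇒ h·k2=z(1+13/16z)y_n
  y_{n+1}/y_n = 1 + 2/7z + 5/7z(1+13/16z) = 1 + z + 65/112z²
  R(z) = 1 + z + 65/112z².

Find x<0 with |R(x)|<1.
x=-1.61: |R|=0.8943
R=1: x+65/112x²=0 ⇒ x=−112/65=-1.7231; min R=1−1/(4·65/112)=0.5692>−1
Confirm numerically:
  x=-1.496: |R|=0.80285 <1
  x=-1.455: |R|=0.77363 <1
  x=-0.866: |R|=0.56924 <1
  x=-0.854: |R|=0.56926 <1
  x=-2.106: |R|=1.46802 >1
  x=-1.971: |R|=1.28360 >1
  x=-1.758: |R|=1.03563 >1
Stable set (-1.7231, 0).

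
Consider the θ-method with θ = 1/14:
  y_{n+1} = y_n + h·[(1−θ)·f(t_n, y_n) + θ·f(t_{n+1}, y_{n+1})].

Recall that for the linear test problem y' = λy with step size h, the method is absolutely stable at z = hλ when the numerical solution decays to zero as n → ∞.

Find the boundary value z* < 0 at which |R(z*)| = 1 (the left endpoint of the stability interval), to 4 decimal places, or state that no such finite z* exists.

On y'=λy, z=hλ:
  y_{n+1} = y_n + z·[13/14·y_n + 1/14·y_{n+1}] ⇒ (1 − 1/14z)y_{n+1} = (1 + 13/14z)y_n
  so R(z) = (1 + 13/14z)/(1 − 1/14z).

Find x<0 with |R(x)|<1.
x=-0.72: |R|=0.3152
R=−1: 1+13/14x = −1+1/14x ⇒ -6/7x=2 ⇒ x=2/(-6/7)=-2.3333
Confirm numerically:
  x=-2.096: |R|=0.82306 <1
  x=-1.373: |R|=0.25037 <1
  x=-1.280: |R|=0.17277 <1
  x=-2.829: |R|=1.35344 >1
  x=-2.516: |R|=1.13272 >1
So |R|<1 on (-2.3333, 0).

left endpoint -2.3333.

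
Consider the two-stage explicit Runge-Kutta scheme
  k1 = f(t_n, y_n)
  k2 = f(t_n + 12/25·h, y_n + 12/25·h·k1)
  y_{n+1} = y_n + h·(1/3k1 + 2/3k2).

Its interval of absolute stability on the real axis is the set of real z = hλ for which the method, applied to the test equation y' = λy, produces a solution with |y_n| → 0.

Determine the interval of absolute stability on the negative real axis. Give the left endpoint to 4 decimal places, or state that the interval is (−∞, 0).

On y'=λy, z=hλ:
  k1=λy_n ⇒ h·k1=z·y_n;  k2=λ(1+12/25z)y_n ⇒ h·k2=z(1+12/25z)y_n
  y_{n+1}/y_n = 1 + 1/3z + 2/3z(1+12/25z) = 1 + z + 8/25z²
  ⇒ R(z) = 1 + z + 8/25z².

Solve |R(x)|<1 on ℝ⁻.
x=-0.47: |R|=0.6007
R=1: x+8/25x²=0 ⇒ x=−25/8=-3.1250; min R=1−1/(4·8/25)=0.2188>−1
Confirm numerically:
  x=-2.536: |R|=0.52201 <1
  x=-2.350: |R|=0.41720 <1
  x=-2.102: |R|=0.31189 <1
  x=-1.541: |R|=0.21890 <1
  x=-3.636: |R|=1.59456 >1
  x=-3.395: |R|=1.29333 >1
So |R|<1 on (-3.1250, 0).

(-3.1250, 0).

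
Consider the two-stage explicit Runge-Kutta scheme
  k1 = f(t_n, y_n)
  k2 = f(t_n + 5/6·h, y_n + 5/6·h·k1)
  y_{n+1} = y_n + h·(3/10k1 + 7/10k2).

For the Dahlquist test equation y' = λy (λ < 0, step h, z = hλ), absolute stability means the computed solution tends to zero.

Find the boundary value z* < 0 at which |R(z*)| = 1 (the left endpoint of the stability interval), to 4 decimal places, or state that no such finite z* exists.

z* = -1.7143.

Test eqn y'=λy, z=hλ:
  k1=λy_n ⇒ h·k1=z·y_n;  k2=λ(1+5/6z)y_n ⇒ h·k2=z(1+5/6z)y_n
  y_{n+1}/y_n = 1 + 3/10z + 7/10z(1+5/6z) = 1 + z + 7/12z²
  ⇒ R(z) = 1 + z + 7/12z².

Solve |R(x)|<1 on ℝ⁻.
x=-1.65: |R|=0.9381
R=1: x+7/12x²=0 ⇒ x=−12/7=-1.7143; min R=1−1/(4·7/12)=0.5714>−1
Confirm numerically:
  x=-1.270: |R|=0.67086 <1
  x=-0.957: |R|=0.57725 <1
  x=-0.876: |R|=0.57164 <1
  x=-0.819: |R|=0.57228 <1
  x=-2.287: |R|=1.76405 >1
  x=-2.098: |R|=1.46960 >1
Stable set (-1.7143, 0).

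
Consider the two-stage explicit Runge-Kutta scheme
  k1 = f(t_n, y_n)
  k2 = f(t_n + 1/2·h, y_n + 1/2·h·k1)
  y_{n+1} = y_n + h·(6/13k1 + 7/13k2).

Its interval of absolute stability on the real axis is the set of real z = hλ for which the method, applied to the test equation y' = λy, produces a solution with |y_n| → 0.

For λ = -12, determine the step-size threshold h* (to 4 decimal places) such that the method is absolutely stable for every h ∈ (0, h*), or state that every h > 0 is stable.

(-3.7143,0); λ=-12 ⇒ h* = (26/7)/12 = 0.3095.

With y'=λy (z=hλ):
  k1=λy_n ⇒ h·k1=z·y_n;  k2=λ(1+1/2z)y_n ⇒ h·k2=z(1+1/2z)y_n
  y_{n+1}/y_n = 1 + 6/13z + 7/13z(1+1/2z) = 1 + z + 7/26z²
  Hence R(z) = 1 + z + 7/26z².

Find x<0 with |R(x)|<1.
x=-0.48: |R|=0.5820
R=1: x+7/26x²=0 ⇒ x=−26/7=-3.7143; min R=1−1/(4·7/26)=0.0714>−1
Confirm numerically:
  x=-3.609: |R|=0.89770 <1
  x=-1.801: |R|=0.07228 <1
  x=-1.734: |R|=0.07551 <1
  x=-1.508: |R|=0.10425 <1
  x=-4.231: |R|=1.58860 >1
  x=-3.834: |R|=1.12357 >1
  x=-3.796: |R|=1.08351 >1
Stable set (-3.7143, 0).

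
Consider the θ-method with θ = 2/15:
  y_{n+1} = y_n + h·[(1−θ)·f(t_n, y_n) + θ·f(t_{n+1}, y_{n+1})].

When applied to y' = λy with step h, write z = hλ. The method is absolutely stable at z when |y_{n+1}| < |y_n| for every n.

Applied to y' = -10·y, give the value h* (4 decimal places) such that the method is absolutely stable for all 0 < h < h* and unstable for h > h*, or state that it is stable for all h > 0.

Test eqn y'=λy, z=hλ:
  y_{n+1} = y_n + z·[13/15·y_n + 2/15·y_{n+1}] ⇒ (1 − 2/15z)y_{n+1} = (1 + 13/15z)y_n
  Hence R(z) = (1 + 13/15z)/(1 − 2/15z).

Find x<0 with |R(x)|<1.
x=-1.41: |R|=0.1869
R=−1: 1+13/15x = −1+2/15x ⇒ -11/15x=2 ⇒ x=2/(-11/15)=-2.7273
Confirm numerically:
  x=-2.494: |R|=0.87162 <1
  x=-2.448: |R|=0.84560 <1
  x=-1.849: |R|=0.48331 <1
  x=-1.629: |R|=0.33832 <1
  x=-3.049: |R|=1.16774 >1
  x=-2.982: |R|=1.13366 >1
  x=-2.881: |R|=1.08145 >1
Stable set (-2.7273, 0).

(-2.7273,0); λ=-10 ⇒ h* = (30/11)/10 = 0.2727.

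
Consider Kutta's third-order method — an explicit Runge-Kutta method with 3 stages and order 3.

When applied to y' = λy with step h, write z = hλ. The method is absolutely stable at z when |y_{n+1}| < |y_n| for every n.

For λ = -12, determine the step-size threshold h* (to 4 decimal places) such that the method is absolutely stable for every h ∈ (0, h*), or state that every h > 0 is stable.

(-2.5127,0); λ=-12 ⇒ h* = 0.2094.

Test eqn y'=λy, z=hλ:
  order 3, 3-stage ⇒ R(z)=1+z+z^2/2+z^3/6
  (e.g. R(-1.43)=0.10508, |R|=0.10508)

Need |R(x)|<1, x<0.
x=-1.43: |R|=0.1051
|R(-1.77)|=0.1278 |R(-1.58)|=0.0108 |R(-1.24)|=0.2110
Bisect:
  x_lo=-3.2303 |R|=2.6307  x_hi=-0.3268 |R|=0.7208
  mid=-1.77853 |R|=0.13458 →hi
  mid=-2.50440 |R|=0.98633 →hi
  mid=-2.86733 |R|=1.68555 →lo
  mid=-2.68587 |R|=1.30818 →lo
  mid=-2.59513 |R|=1.14069 →lo
  mid=-2.54977 |R|=1.06192 →lo
  mid=-2.52708 |R|=1.02373 →lo
  mid=-2.51574 |R|=1.00493 →lo
  mid=-2.51007 |R|=0.99561 →hi
  mid=-2.51291 |R|=1.00026 →lo
  ...
  [-2.51291,-2.51273] ⇒ x*=-2.5127
Stable set (-2.5127, 0).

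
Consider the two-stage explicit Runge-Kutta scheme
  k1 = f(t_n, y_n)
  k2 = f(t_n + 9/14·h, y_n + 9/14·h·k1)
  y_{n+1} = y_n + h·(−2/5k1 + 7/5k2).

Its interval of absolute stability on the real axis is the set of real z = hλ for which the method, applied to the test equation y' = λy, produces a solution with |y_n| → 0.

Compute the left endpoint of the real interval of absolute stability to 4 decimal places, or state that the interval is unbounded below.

left endpoint -1.1111.

On y'=λy, z=hλ:
  k1=λy_n ⇒ h·k1=z·y_n;  k2=λ(1+9/14z)y_n ⇒ h·k2=z(1+9/14z)y_n
  y_{n+1}/y_n = 1 − 2/5z + 7/5z(1+9/14z) = 1 + z + 9/10z²
  R(z) = 1 + z + 9/10z².

Find x<0 with |R(x)|<1.
x=-1.7: |R|=1.9010
R=1: x+9/10x²=0 ⇒ x=−10/9=-1.1111; min R=1−1/(4·9/10)=0.7222>−1
Confirm numerically:
  x=-1.024: |R|=0.91972 <1
  x=-1.010: |R|=0.90809 <1
  x=-0.791: |R|=0.77211 <1
  x=-0.636: |R|=0.72805 <1
  x=-1.606: |R|=1.71531 >1
  x=-1.513: |R|=1.54725 >1
  x=-1.234: |R|=1.13648 >1
So |R|<1 on (-1.1111, 0).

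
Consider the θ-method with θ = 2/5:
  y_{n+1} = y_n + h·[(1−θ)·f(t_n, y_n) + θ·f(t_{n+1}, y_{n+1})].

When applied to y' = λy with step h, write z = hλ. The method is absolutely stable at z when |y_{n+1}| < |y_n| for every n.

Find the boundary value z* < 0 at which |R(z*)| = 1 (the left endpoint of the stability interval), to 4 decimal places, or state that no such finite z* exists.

With y'=λy (z=hλ):
  y_{n+1} = y_n + z·[3/5·y_n + 2/5·y_{n+1}] ⇒ (1 − 2/5z)y_{n+1} = (1 + 3/5z)y_n
  ⇒ R(z) = (1 + 3/5z)/(1 − 2/5z).

Boundary: |R(x)|=1, x<0.
x=-0.69: |R|=0.4592
R=−1: 1+3/5x = −1+2/5x ⇒ -1/5x=2 ⇒ x=2/(-1/5)=-10.0000
Confirm numerically:
  x=-7.813: |R|=0.89397 <1
  x=-7.737: |R|=0.88947 <1
  x=-7.141: |R|=0.85173 <1
  x=-6.415: |R|=0.79893 <1
  x=-10.068: |R|=1.00271 >1
Interval (-10.0000, 0).

z* = -10.0000.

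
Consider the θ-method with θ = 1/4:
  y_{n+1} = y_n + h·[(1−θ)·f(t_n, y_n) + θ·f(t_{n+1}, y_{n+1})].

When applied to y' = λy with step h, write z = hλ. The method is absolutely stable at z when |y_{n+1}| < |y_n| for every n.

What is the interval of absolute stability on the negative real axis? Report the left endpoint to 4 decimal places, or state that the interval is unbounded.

With y'=λy (z=hλ):
  y_{n+1} = y_n + z·[3/4·y_n + 1/4·y_{n+1}] ⇒ (1 − 1/4z)y_{n+1} = (1 + 3/4z)y_n
  R(z) = (1 + 3/4z)/(1 − 1/4z).

Need |R(x)|<1, x<0.
x=-0.84: |R|=0.3058
R=−1: 1+3/4x = −1+1/4x ⇒ -1/2x=2 ⇒ x=2/(-1/2)=-4.0000
Confirm numerically:
  x=-3.004: |R|=0.71559 <1
  x=-2.485: |R|=0.53277 <1
  x=-2.248: |R|=0.43918 <1
  x=-1.881: |R|=0.27937 <1
  x=-4.458: |R|=1.10830 >1
  x=-4.074: |R|=1.01833 >1
  x=-4.027: |R|=1.00673 >1
Stable set (-4.0000, 0).

(-4.0000, 0).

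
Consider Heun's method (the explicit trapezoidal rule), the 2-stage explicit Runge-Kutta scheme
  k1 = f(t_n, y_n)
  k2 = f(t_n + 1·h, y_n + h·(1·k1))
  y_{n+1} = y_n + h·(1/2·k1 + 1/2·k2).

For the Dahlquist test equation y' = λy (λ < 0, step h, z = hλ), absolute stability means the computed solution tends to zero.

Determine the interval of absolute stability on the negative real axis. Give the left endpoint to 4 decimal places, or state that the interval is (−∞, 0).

Test eqn y'=λy, z=hλ:
  order 2, 2-stage ⇒ R(z)=1+z+z^2/2
  (e.g. R(-1.79)=0.81205, |R|=0.81205)

Boundary: |R(x)|=1, x<0.
x=-1.79: |R|=0.8121
|R(-1.48)|=0.6152 |R(-1.31)|=0.5481 |R(-0.86)|=0.5098
Bisect:
  x_lo=-2.3691 |R|=1.4372  x_hi=-0.3824 |R|=0.6907
  mid=-1.37572 |R|=0.57058 →hi
  mid=-1.87240 |R|=0.88054 →hi
  mid=-2.12073 |R|=1.12802 →lo
  mid=-1.99657 |R|=0.99657 →hi
  mid=-2.05865 |R|=1.06037 →lo
  mid=-2.02761 |R|=1.02799 →lo
  mid=-2.01209 |R|=1.01216 →lo
  ...
  [-2.00008,-1.99996] ⇒ x*=-2.0000
So |R|<1 on (-2.0000, 0).

z∈(-2.0000,0).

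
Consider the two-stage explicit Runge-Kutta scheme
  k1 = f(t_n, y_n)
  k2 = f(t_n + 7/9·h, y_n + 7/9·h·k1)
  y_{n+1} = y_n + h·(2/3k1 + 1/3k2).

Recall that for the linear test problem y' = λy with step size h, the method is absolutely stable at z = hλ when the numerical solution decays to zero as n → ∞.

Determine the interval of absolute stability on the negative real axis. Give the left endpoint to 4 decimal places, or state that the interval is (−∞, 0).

z∈(-3.8571,0).

With y'=λy (z=hλ):
  k1=λy_n ⇒ h·k1=z·y_n;  k2=λ(1+7/9z)y_n ⇒ h·k2=z(1+7/9z)y_n
  y_{n+1}/y_n = 1 + 2/3z + 1/3z(1+7/9z) = 1 + z + 7/27z²
  so R(z) = 1 + z + 7/27z².

Solve |R(x)|<1 on ℝ⁻.
x=-1.68: |R|=0.0517
R=1: x+7/27x²=0 ⇒ x=−27/7=-3.8571; min R=1−1/(4·7/27)=0.0357>−1
Confirm numerically:
  x=-3.624: |R|=0.78095 <1
  x=-3.406: |R|=0.60162 <1
  x=-3.361: |R|=0.56768 <1
  x=-2.590: |R|=0.14914 <1
  x=-4.242: |R|=1.42326 >1
  x=-4.197: |R|=1.36980 >1
  x=-4.067: |R|=1.22127 >1
So |R|<1 on (-3.8571, 0).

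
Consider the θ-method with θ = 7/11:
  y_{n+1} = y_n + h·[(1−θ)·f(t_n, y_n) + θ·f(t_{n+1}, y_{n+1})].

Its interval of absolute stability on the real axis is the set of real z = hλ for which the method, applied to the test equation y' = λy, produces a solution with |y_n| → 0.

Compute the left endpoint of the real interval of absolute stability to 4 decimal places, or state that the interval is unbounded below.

interval (−∞, 0).

Test eqn y'=λy, z=hλ:
  y_{n+1} = y_n + z·[4/11·y_n + 7/11·y_{n+1}] ⇒ (1 − 7/11z)y_{n+1} = (1 + 4/11z)y_n
  Hence R(z) = (1 + 4/11z)/(1 − 7/11z).

Solve |R(x)|<1 on ℝ⁻.
x=-0.64: |R|=0.5452
x=-2: |R|=0.1200
x=-10: |R|=0.3580
x=-100: |R|=0.5471
θ=7/11≥1/2 ⇒ |1+4/11x|<|1−7/11x| ∀x<0 ⇒ unbounded interval.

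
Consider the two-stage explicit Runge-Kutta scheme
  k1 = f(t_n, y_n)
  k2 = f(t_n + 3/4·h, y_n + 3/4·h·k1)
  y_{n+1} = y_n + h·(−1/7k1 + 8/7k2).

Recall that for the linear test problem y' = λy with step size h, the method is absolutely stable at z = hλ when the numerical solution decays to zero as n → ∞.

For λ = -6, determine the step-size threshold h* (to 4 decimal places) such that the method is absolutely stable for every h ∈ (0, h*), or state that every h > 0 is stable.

Test eqn y'=λy, z=hλ:
  k1=λy_n ⇒ h·k1=z·y_n;  k2=λ(1+3/4z)y_n ⇒ h·k2=z(1+3/4z)y_n
  y_{n+1}/y_n = 1 − 1/7z + 8/7z(1+3/4z) = 1 + z + 6/7z²
  R(z) = 1 + z + 6/7z².

Need |R(x)|<1, x<0.
x=-1.31: |R|=1.1609
R=1: x+6/7x²=0 ⇒ x=−7/6=-1.1667; min R=1−1/(4·6/7)=0.7083>−1
Confirm numerically:
  x=-0.862: |R|=0.77489 <1
  x=-0.779: |R|=0.74115 <1
  x=-0.509: |R|=0.71307 <1
  x=-1.373: |R|=1.24282 >1
  x=-1.313: |R|=1.16469 >1
Interval (-1.1667, 0).

(-1.1667,0); λ=-6 ⇒ h* = (7/6)/6 = 0.1944.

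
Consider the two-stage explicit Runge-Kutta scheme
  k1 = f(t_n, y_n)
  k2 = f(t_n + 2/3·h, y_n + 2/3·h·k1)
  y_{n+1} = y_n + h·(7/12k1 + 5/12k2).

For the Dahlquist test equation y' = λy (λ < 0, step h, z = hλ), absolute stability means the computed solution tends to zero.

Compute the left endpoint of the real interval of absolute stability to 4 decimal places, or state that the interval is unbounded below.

z* = -3.6000.

With y'=λy (z=hλ):
  k1=λy_n ⇒ h·k1=z·y_n;  k2=λ(1+2/3z)y_n ⇒ h·k2=z(1+2/3z)y_n
  y_{n+1}/y_n = 1 + 7/12z + 5/12z(1+2/3z) = 1 + z + 5/18z²
  Hence R(z) = 1 + z + 5/18z².

Find x<0 with |R(x)|<1.
x=-1.67: |R|=0.1047
R=1: x+5/18x²=0 ⇒ x=−18/5=-3.6000; min R=1−1/(4·5/18)=0.1000>−1
Confirm numerically:
  x=-3.335: |R|=0.75451 <1
  x=-2.145: |R|=0.13306 <1
  x=-2.102: |R|=0.12533 <1
  x=-4.187: |R|=1.68271 >1
  x=-3.833: |R|=1.24808 >1
  x=-3.686: |R|=1.08805 >1
Interval (-3.6000, 0).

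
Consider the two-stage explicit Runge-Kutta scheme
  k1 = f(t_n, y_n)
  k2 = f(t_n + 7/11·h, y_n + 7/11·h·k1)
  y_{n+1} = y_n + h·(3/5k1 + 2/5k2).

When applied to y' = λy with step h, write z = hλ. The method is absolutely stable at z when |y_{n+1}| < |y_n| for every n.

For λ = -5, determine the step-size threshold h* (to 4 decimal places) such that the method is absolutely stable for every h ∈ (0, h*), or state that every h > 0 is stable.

(-3.9286,0); λ=-5 ⇒ h* = (55/14)/5 = 0.7857.

On y'=λy, z=hλ:
  k1=λy_n ⇒ h·k1=z·y_n;  k2=λ(1+7/11z)y_n ⇒ h·k2=z(1+7/11z)y_n
  y_{n+1}/y_n = 1 + 3/5z + 2/5z(1+7/11z) = 1 + z + 14/55z²
  so R(z) = 1 + z + 14/55z².

Need |R(x)|<1, x<0.
x=-0.63: |R|=0.4710
R=1: x+14/55x²=0 ⇒ x=−55/14=-3.9286; min R=1−1/(4·14/55)=0.0179>−1
Confirm numerically:
  x=-3.790: |R|=0.86632 <1
  x=-1.599: |R|=0.05182 <1
  x=-1.598: |R|=0.05201 <1
  x=-4.264: |R|=1.36407 >1
  x=-3.978: |R|=1.05005 >1
So |R|<1 on (-3.9286, 0).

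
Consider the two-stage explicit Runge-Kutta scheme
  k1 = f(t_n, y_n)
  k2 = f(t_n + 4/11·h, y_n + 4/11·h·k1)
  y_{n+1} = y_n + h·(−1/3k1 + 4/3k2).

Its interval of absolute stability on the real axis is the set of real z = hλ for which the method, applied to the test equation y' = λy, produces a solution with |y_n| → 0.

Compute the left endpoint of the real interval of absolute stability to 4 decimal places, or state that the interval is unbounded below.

With y'=λy (z=hλ):
  k1=λy_n ⇒ h·k1=z·y_n;  k2=λ(1+4/11z)y_n ⇒ h·k2=z(1+4/11z)y_n
  y_{n+1}/y_n = 1 − 1/3z + 4/3z(1+4/11z) = 1 + z + 16/33z²
  ⇒ R(z) = 1 + z + 16/33z².

Boundary: |R(x)|=1, x<0.
x=-1.28: |R|=0.5144
R=1: x+16/33x²=0 ⇒ x=−33/16=-2.0625; min R=1−1/(4·16/33)=0.4844>−1
Confirm numerically:
  x=-2.021: |R|=0.95934 <1
  x=-1.580: |R|=0.63038 <1
  x=-1.025: |R|=0.48439 <1
  x=-2.623: |R|=1.71282 >1
  x=-2.393: |R|=1.38346 >1
  x=-2.182: |R|=1.12642 >1
Stable set (-2.0625, 0).

z* = -2.0625.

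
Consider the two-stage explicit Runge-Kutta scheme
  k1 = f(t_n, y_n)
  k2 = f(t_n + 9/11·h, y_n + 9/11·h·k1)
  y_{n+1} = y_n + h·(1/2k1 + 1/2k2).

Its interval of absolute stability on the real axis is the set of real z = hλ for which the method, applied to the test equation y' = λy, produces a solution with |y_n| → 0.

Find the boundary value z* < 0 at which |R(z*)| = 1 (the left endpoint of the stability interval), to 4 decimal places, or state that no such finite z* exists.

On y'=λy, z=hλ:
  k1=λy_n ⇒ h·k1=z·y_n;  k2=λ(1+9/11z)y_n ⇒ h·k2=z(1+9/11z)y_n
  y_{n+1}/y_n = 1 + 1/2z + 1/2z(1+9/11z) = 1 + z + 9/22z²
  ⇒ R(z) = 1 + z + 9/22z².

Need |R(x)|<1, x<0.
x=-0.81: |R|=0.4584
R=1: x+9/22x²=0 ⇒ x=−22/9=-2.4444; min R=1−1/(4·9/22)=0.3889>−1
Confirm numerically:
  x=-2.174: |R|=0.75948 <1
  x=-1.760: |R|=0.50720 <1
  x=-1.491: |R|=0.41844 <1
  x=-2.765: |R|=1.36259 >1
  x=-2.660: |R|=1.23456 >1
Stable set (-2.4444, 0).

z* = -2.4444.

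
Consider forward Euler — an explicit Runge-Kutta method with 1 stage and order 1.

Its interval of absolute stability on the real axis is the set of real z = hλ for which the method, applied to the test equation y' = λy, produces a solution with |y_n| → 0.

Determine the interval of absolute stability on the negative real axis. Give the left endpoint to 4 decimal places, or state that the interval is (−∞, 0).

z∈(-2.0000,0).

On y'=λy, z=hλ:
  order 1, 1-stage ⇒ R(z)=1+z
  (e.g. R(-0.79)=0.21000, |R|=0.21000)

Need |R(x)|<1, x<0.
x=-0.79: |R|=0.2100
|R(-2.25)|=1.2500 |R(-2.06)|=1.0600 |R(-0.52)|=0.4800
Bisect:
  x_lo=-2.7863 |R|=1.7863  x_hi=-0.0992 |R|=0.9008
  mid=-1.44276 |R|=0.44276 →hi
  mid=-2.11452 |R|=1.11452 →lo
  mid=-1.77864 |R|=0.77864 →hi
  mid=-1.94658 |R|=0.94658 →hi
  mid=-2.03055 |R|=1.03055 →lo
  mid=-1.98857 |R|=0.98857 →hi
  mid=-2.00956 |R|=1.00956 →lo
  mid=-1.99906 |R|=0.99906 →hi
  ...
  [-2.00005,-1.99988] ⇒ x*=-2.0000
Stable set (-2.0000, 0).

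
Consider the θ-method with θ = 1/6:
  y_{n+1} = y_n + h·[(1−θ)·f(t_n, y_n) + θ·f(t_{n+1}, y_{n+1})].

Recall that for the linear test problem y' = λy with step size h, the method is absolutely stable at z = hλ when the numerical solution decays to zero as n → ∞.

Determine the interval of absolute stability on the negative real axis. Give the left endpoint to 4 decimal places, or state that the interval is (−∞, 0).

Set f=λy, z=hλ:
  y_{n+1} = y_n + z·[5/6·y_n + 1/6·y_{n+1}] ⇒ (1 − 1/6z)y_{n+1} = (1 + 5/6z)y_n
  ⇒ R(z) = (1 + 5/6z)/(1 − 1/6z).

Boundary: |R(x)|=1, x<0.
x=-1.72: |R|=0.3368
R=−1: 1+5/6x = −1+1/6x ⇒ -2/3x=2 ⇒ x=2/(-2/3)=-3.0000
Confirm numerically:
  x=-2.840: |R|=0.92760 <1
  x=-2.681: |R|=0.85301 <1
  x=-1.865: |R|=0.42276 <1
  x=-1.289: |R|=0.06105 <1
  x=-3.563: |R|=1.23549 >1
  x=-3.220: |R|=1.09544 >1
  x=-3.025: |R|=1.01108 >1
So |R|<1 on (-3.0000, 0).

(-3.0000, 0).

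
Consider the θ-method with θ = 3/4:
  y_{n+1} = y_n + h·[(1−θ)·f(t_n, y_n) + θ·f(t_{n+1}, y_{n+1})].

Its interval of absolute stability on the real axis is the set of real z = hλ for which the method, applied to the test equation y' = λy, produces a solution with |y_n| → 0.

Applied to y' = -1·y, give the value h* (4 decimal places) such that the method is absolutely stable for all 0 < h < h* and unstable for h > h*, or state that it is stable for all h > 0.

unbounded; (−∞, 0). Any h>0 works for λ=-1.

With y'=λy (z=hλ):
  y_{n+1} = y_n + z·[1/4·y_n + 3/4·y_{n+1}] ⇒ (1 − 3/4z)y_{n+1} = (1 + 1/4z)y_n
  so R(z) = (1 + 1/4z)/(1 − 3/4z).

Solve |R(x)|<1 on ℝ⁻.
x=-0.66: |R|=0.5585
x=-2: |R|=0.2000
x=-10: |R|=0.1765
x=-100: |R|=0.3158
θ=3/4≥1/2 ⇒ |1+1/4x|<|1−3/4x| ∀x<0 ⇒ stable on all of ℝ⁻.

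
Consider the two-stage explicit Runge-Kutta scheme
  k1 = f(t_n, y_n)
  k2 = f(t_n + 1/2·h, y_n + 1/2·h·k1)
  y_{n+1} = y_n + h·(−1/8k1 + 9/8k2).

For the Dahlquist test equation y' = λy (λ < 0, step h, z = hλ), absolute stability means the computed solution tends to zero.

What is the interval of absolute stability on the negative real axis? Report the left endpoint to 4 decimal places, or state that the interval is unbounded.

z∈(-1.7778,0).

Test eqn y'=λy, z=hλ:
  k1=λy_n ⇒ h·k1=z·y_n;  k2=λ(1+1/2z)y_n ⇒ h·k2=z(1+1/2z)y_n
  y_{n+1}/y_n = 1 − 1/8z + 9/8z(1+1/2z) = 1 + z + 9/16z²
  so R(z) = 1 + z + 9/16z².

Find x<0 with |R(x)|<1.
x=-0.7: |R|=0.5756
R=1: x+9/16x²=0 ⇒ x=−16/9=-1.7778; min R=1−1/(4·9/16)=0.5556>−1
Confirm numerically:
  x=-1.390: |R|=0.69681 <1
  x=-1.162: |R|=0.59751 <1
  x=-0.934: |R|=0.55670 <1
  x=-2.234: |R|=1.57330 >1
  x=-1.872: |R|=1.09922 >1
Interval (-1.7778, 0).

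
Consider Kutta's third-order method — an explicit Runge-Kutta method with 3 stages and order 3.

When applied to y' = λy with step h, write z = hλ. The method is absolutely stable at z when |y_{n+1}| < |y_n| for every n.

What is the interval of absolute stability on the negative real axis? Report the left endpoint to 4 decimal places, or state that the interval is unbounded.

On y'=λy, z=hλ:
  order 3, 3-stage ⇒ R(z)=1+z+z^2/2+z^3/6
  (e.g. R(-1.39)=0.12845, |R|=0.12845)

Solve |R(x)|<1 on ℝ⁻.
x=-1.39: |R|=0.1284
|R(-2.9)|=1.7598 |R(-1.94)|=0.2751 |R(-1.48)|=0.0749
Bisect:
  x_lo=-3.2042 |R|=2.5536  x_hi=-0.1115 |R|=0.8945
  mid=-1.65786 |R|=0.04304 →hi
  mid=-2.43103 |R|=0.87060 →hi
  mid=-2.81761 |R|=1.57628 →lo
  mid=-2.62432 |R|=1.19309 →lo
  mid=-2.52767 |R|=1.02471 →lo
  mid=-2.47935 |R|=0.94593 →hi
  mid=-2.50351 |R|=0.98488 →hi
  mid=-2.51559 |R|=1.00469 →lo
  mid=-2.50955 |R|=0.99475 →hi
  mid=-2.51257 |R|=0.99971 →hi
  ...
  [-2.51276,-2.51257] ⇒ x*=-2.5127
Interval (-2.5127, 0).

z∈(-2.5127,0).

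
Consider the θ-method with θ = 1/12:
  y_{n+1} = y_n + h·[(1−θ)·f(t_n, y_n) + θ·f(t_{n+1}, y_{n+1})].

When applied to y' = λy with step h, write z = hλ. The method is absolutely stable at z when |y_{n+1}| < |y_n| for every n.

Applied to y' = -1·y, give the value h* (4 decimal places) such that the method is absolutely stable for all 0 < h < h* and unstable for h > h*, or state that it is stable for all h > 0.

(-2.4000,0); λ=-1 ⇒ h* = (12/5)/1 = 2.4000.

Test eqn y'=λy, z=hλ:
  y_{n+1} = y_n + z·[11/12·y_n + 1/12·y_{n+1}] ⇒ (1 − 1/12z)y_{n+1} = (1 + 11/12z)y_n
  so R(z) = (1 + 11/12z)/(1 − 1/12z).

Solve |R(x)|<1 on ℝ⁻.
x=-0.64: |R|=0.3924
R=−1: 1+11/12x = −1+1/12x ⇒ -5/6x=2 ⇒ x=2/(-5/6)=-2.4000
Confirm numerically:
  x=-1.670: |R|=0.46598 <1
  x=-1.290: |R|=0.16479 <1
  x=-0.961: |R|=0.11025 <1
  x=-2.733: |R|=1.22602 >1
  x=-2.582: |R|=1.12481 >1
  x=-2.490: |R|=1.06211 >1
Stable set (-2.4000, 0).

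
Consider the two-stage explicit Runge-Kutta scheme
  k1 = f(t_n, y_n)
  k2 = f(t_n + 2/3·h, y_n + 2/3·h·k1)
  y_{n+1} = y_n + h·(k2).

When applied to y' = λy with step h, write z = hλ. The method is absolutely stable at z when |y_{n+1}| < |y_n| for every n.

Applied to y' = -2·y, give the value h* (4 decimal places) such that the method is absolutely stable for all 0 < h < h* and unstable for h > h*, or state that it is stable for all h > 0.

Test eqn y'=λy, z=hλ:
  k1=λy_n ⇒ h·k1=z·y_n;  k2=λ(1+2/3z)y_n ⇒ h·k2=z(1+2/3z)y_n
  y_{n+1}/y_n = 1 + z(1+2/3z) = 1 + z + 2/3z²
  R(z) = 1 + z + 2/3z².

Solve |R(x)|<1 on ℝ⁻.
x=-1.56: |R|=1.0624
R=1: x+2/3x²=0 ⇒ x=−3/2=-1.5000; min R=1−1/(4·2/3)=0.6250>−1
Confirm numerically:
  x=-0.782: |R|=0.62568 <1
  x=-0.705: |R|=0.62635 <1
  x=-0.617: |R|=0.63679 <1
  x=-1.731: |R|=1.26657 >1
  x=-1.649: |R|=1.16380 >1
  x=-1.633: |R|=1.14479 >1
So |R|<1 on (-1.5000, 0).

(-1.5000,0); λ=-2 ⇒ h* = (3/2)/2 = 0.7500.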